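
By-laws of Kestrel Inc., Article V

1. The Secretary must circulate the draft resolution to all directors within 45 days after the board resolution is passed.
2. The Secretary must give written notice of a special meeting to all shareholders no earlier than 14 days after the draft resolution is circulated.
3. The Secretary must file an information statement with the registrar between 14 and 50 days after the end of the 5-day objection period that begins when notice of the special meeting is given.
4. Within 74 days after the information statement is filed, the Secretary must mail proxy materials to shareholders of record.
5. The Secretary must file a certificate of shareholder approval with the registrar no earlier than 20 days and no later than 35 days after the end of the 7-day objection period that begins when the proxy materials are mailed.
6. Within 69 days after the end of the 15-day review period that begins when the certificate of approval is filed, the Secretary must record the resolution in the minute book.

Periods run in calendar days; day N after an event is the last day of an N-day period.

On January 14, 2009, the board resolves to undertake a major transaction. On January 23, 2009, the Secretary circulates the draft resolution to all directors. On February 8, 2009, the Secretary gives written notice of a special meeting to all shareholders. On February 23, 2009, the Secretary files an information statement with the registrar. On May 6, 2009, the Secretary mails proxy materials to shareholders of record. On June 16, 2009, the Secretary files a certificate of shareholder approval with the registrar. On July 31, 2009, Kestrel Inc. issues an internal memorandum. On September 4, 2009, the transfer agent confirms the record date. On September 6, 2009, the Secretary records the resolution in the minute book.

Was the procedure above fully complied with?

Step 1 — counting 45 days from January 14, 2009 (when the board resolution is passed) gives a deadline of February 28, 2009; done January 23, 2009 — timely.
Step 2 — must wait 14 days from January 23, 2009 (when the draft resolution is circulated), so not before February 6, 2009; done February 8, 2009 — permitted.
Step 3 — 14 and 50 days from February 13, 2009 (end of the 5-day objection period, which began when notice of the special meeting is given on February 8, 2009) are February 27, 2009 and April 4, 2009 respectively; done February 23, 2009 — 4 days before the window opened.

No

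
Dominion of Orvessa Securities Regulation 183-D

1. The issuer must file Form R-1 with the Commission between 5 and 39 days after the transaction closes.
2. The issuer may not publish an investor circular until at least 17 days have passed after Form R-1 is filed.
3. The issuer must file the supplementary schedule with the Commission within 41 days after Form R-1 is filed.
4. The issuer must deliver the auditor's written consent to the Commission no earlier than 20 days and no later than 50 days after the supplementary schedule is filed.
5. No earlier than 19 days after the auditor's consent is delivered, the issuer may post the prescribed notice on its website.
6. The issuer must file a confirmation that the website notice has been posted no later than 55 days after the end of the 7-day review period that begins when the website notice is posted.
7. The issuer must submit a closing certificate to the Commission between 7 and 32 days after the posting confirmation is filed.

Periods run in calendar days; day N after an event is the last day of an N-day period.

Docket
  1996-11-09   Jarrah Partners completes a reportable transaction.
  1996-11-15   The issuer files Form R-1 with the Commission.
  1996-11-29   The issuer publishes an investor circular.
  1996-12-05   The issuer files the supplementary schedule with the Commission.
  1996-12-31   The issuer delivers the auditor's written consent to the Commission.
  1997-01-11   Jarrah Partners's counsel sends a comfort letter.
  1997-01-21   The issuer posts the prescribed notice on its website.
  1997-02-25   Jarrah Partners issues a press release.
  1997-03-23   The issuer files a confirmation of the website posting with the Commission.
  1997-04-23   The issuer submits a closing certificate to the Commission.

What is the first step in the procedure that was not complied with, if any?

Step 2

Step 1: the window is 5–39 days after 1996-11-09 (when the transaction closes), so 1996-11-14 through 1996-12-18; done 1996-11-15 — within the window.
Step 2: the earliest permitted date is 17 days after 1996-11-15 (when Form R-1 is filed), i.e. 1996-12-02; 1996-11-29 is 3 days before the earliest permitted date.
No need to go further; step 2 was not satisfied.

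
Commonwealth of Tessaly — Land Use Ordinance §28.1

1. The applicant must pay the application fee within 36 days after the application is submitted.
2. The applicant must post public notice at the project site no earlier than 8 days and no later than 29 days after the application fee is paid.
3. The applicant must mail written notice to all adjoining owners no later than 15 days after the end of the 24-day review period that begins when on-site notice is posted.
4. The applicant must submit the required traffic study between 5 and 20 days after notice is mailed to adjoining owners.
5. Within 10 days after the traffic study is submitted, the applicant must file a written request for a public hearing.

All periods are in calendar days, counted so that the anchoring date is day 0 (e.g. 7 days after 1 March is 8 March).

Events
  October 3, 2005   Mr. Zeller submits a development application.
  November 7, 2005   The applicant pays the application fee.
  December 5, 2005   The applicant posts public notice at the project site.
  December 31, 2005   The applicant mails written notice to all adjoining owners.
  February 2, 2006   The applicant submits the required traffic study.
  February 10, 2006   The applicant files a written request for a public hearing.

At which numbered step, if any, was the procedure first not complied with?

Step 1 — counting 36 days from October 3, 2005 (when the application is submitted) gives a deadline of November 8, 2005; November 7, 2005 is within that limit.
Step 2 — 8 and 29 days from November 7, 2005 (when the application fee is paid) are November 15, 2005 and December 6, 2005 respectively; December 5, 2005 falls inside that range.
Step 3 — counting 15 days from December 29, 2005 (end of the 24-day review period, which began when on-site notice is posted on December 5, 2005) gives a deadline of January 13, 2006; completed December 31, 2005, before the deadline.
Step 4 — 5 and 20 days from December 31, 2005 (when notice is mailed to adjoining owners) are January 5, 2006 and January 20, 2006 respectively; February 2, 2006 is 13 days past the end of the window.
That is the first point of non-compliance.

Step 4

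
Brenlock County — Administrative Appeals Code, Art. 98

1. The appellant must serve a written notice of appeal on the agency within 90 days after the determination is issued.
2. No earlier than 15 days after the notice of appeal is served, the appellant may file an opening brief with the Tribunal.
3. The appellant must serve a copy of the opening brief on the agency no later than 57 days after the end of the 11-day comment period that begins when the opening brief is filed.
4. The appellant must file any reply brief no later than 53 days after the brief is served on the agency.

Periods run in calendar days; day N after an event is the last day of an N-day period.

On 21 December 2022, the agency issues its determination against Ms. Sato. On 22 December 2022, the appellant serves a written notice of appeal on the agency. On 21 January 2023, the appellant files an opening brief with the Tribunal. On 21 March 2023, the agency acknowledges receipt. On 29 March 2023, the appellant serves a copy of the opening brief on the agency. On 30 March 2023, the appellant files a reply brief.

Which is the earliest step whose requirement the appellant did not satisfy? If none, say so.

None — every step was satisfied

(1) due by 21 December 2022 + 90 days = 21 March 2023; done 22 December 2022 — timely.
(2) permitted from 22 December 2022 + 15 days = 6 January 2023 onward; done 21 January 2023, after the minimum wait.
(3) due by 1 February 2023 + 57 days = 30 March 2023; 29 March 2023 is within that limit.
(4) due by 29 March 2023 + 53 days = 21 May 2023; 30 March 2023 is within that limit.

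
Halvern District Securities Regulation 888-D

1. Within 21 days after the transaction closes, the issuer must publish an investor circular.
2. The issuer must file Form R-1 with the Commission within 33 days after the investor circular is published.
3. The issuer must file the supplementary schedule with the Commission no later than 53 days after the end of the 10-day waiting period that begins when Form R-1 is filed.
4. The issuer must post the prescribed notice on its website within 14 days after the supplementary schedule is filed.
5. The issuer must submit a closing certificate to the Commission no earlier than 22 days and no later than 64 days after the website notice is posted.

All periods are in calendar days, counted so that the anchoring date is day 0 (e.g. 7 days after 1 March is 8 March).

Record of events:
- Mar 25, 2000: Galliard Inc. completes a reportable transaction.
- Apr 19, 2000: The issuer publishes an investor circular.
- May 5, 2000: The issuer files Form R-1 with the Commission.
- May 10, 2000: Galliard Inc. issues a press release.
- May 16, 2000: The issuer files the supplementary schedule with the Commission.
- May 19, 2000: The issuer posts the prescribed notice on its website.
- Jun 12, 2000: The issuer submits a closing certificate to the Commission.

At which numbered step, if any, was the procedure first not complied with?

Step 1 — counting 21 days from Mar 25, 2000 (when the transaction closes) gives a deadline of Apr 15, 2000; Apr 19, 2000 misses that deadline by 4 days.
The procedure was therefore not followed at step 1.

Step 1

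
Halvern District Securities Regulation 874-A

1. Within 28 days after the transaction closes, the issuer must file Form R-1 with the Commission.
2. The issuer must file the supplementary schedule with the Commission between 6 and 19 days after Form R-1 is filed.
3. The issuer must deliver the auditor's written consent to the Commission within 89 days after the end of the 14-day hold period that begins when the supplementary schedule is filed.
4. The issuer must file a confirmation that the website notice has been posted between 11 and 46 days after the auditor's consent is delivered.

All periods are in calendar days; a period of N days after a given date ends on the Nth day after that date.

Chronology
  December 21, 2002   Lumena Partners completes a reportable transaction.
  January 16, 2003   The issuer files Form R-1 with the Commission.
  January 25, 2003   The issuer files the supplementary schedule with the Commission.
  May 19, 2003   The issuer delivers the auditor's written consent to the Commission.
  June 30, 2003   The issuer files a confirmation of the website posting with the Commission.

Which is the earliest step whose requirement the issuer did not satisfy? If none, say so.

Step 3

Step 1 — counting 28 days from December 21, 2002 (when the transaction closes) gives a deadline of January 18, 2003; completed January 16, 2003, before the deadline.
Step 2 — 6 and 19 days from January 16, 2003 (when Form R-1 is filed) are January 22, 2003 and February 4, 2003 respectively; done January 25, 2003 — within the window.
Step 3 — counting 89 days from February 8, 2003 (end of the 14-day hold period, which began when the supplementary schedule is filed on January 25, 2003) gives a deadline of May 8, 2003; not done until May 19, 2003, 11 days after the deadline.
Later steps need not be reached.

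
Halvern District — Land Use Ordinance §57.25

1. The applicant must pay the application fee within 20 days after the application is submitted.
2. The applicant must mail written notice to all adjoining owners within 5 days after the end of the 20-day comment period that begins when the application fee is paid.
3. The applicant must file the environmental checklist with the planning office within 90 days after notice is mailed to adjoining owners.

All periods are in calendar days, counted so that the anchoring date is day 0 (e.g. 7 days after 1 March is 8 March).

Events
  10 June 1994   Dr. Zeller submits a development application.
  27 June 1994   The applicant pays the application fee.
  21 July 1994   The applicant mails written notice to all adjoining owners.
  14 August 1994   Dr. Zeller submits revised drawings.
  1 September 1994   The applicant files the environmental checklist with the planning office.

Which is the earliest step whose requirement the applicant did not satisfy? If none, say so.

None — every step was satisfied

Step 1 — counting 20 days from 10 June 1994 (when the application is submitted) gives a deadline of 30 June 1994; 27 June 1994 is within that limit.
Step 2 — counting 5 days from 17 July 1994 (end of the 20-day comment period, which began when the application fee is paid on 27 June 1994) gives a deadline of 22 July 1994; done 21 July 1994 — timely.
Step 3 — counting 90 days from 21 July 1994 (when notice is mailed to adjoining owners) gives a deadline of 19 October 1994; done 1 September 1994 — timely.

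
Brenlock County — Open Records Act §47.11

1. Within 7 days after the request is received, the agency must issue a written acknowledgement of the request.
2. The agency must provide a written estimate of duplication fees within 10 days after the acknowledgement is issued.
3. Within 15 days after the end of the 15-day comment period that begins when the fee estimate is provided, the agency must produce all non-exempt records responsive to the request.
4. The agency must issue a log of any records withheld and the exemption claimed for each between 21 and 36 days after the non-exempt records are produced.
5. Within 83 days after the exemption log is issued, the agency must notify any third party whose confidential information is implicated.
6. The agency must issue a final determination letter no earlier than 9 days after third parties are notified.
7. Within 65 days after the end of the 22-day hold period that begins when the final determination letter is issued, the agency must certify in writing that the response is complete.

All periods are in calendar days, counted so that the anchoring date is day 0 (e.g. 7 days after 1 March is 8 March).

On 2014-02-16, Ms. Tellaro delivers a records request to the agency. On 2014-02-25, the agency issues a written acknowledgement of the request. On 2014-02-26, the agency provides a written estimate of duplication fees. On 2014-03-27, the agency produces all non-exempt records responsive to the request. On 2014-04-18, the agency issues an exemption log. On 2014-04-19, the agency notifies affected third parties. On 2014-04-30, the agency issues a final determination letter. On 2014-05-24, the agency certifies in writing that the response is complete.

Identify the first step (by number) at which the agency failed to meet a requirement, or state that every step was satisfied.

(1) due by 2014-02-16 + 7 days = 2014-02-23; not done until 2014-02-25, 2 days after the deadline.

Step 1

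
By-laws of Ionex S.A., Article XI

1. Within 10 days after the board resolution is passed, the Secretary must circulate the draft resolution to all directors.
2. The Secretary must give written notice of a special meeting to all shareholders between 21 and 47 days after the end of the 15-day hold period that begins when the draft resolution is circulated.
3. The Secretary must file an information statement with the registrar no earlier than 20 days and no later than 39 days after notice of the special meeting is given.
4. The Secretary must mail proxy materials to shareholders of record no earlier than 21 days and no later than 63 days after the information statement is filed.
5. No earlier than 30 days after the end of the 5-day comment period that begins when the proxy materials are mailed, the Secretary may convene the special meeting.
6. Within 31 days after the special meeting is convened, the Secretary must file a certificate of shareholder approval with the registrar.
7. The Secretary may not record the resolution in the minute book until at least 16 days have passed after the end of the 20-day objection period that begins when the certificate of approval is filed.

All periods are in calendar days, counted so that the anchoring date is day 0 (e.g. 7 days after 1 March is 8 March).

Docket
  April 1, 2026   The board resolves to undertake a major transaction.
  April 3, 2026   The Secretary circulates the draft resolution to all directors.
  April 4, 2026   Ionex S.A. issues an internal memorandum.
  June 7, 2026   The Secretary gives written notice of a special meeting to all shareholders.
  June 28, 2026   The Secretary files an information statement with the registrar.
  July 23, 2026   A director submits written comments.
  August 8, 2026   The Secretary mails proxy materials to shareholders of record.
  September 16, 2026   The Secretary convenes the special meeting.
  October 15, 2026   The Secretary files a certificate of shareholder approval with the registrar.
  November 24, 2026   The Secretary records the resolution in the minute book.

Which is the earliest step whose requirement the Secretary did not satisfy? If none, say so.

Step 2

Step 1: 10 days after April 1, 2026 (when the board resolution is passed) is April 11, 2026; completed April 3, 2026, before the deadline.
Step 2: the window is 21–47 days after April 18, 2026 (end of the 15-day hold period, which began when the draft resolution is circulated on April 3, 2026), so May 9, 2026 through June 4, 2026; done June 7, 2026 — 3 days after the window closed.
The procedure was therefore not followed at step 2.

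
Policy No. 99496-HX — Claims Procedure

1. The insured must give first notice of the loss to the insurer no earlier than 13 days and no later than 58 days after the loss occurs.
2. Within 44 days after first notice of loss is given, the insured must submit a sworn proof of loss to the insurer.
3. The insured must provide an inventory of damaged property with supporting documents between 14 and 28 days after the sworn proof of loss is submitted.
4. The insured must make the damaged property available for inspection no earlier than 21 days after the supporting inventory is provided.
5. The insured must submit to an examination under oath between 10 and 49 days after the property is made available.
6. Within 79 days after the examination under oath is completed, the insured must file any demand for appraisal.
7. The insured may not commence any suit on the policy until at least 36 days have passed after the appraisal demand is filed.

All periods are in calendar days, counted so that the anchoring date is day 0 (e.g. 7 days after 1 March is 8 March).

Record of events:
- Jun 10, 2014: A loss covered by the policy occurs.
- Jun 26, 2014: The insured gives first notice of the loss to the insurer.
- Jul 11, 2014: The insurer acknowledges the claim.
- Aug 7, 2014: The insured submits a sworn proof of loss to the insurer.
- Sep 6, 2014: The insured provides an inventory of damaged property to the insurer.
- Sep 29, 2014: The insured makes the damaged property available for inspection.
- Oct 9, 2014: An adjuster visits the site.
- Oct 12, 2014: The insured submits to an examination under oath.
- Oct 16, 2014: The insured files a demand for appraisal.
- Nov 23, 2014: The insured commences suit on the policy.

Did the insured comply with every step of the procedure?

No

Step 1: the window is 13–58 days after Jun 10, 2014 (when the loss occurs), so Jun 23, 2014 through Aug 7, 2014; done Jun 26, 2014, which is between those dates.
Step 2: 44 days after Jun 26, 2014 (when first notice of loss is given) is Aug 9, 2014; Aug 7, 2014 is within that limit.
Step 3: the window is 14–28 days after Aug 7, 2014 (when the sworn proof of loss is submitted), so Aug 21, 2014 through Sep 4, 2014; Sep 6, 2014 is 2 days past the end of the window.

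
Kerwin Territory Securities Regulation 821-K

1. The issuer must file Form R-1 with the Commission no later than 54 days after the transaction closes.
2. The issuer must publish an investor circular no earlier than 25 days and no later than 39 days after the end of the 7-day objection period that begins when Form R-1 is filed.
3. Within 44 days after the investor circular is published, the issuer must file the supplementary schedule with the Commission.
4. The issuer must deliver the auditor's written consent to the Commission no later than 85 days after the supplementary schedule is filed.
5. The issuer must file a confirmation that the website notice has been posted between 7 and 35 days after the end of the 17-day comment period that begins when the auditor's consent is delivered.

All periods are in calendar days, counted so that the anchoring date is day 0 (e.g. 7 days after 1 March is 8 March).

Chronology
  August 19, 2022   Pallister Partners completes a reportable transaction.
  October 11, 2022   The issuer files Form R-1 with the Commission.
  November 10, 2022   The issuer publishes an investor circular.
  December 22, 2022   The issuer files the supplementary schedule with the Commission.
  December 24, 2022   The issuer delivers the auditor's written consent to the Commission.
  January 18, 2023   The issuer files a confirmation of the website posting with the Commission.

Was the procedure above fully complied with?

No

Step 1: 54 days after August 19, 2022 (when the transaction closes) is October 12, 2022; October 11, 2022 is within that limit.
Step 2: the window is 25–39 days after October 18, 2022 (end of the 7-day objection period, which began when Form R-1 is filed on October 11, 2022), so November 12, 2022 through November 26, 2022; November 10, 2022 is 2 days too early.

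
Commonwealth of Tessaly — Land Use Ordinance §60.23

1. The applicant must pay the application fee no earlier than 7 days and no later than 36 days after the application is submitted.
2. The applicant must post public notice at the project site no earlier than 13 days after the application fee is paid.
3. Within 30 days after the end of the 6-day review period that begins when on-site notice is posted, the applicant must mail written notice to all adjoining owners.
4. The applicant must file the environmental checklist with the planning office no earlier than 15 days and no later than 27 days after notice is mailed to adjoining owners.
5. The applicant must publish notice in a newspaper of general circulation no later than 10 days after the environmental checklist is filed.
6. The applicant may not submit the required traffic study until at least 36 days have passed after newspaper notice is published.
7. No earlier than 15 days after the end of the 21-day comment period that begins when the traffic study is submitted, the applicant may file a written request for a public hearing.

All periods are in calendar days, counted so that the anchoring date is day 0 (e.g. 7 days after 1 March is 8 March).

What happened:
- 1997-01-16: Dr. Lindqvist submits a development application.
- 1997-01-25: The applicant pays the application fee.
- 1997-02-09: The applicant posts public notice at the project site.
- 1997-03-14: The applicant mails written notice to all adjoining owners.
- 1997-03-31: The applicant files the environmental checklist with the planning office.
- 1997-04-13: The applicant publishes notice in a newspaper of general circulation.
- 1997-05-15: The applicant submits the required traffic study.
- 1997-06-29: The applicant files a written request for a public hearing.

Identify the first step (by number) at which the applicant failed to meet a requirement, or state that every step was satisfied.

Step 5

(1) the permitted window runs from 1997-01-16 + 7 = 1997-01-23 to 1997-01-16 + 36 = 1997-02-21; done 1997-01-25, which is between those dates.
(2) permitted from 1997-01-25 + 13 days = 1997-02-07 onward; done 1997-02-09, after the minimum wait.
(3) due by 1997-02-15 + 30 days = 1997-03-17; 1997-03-14 is within that limit.
(4) the permitted window runs from 1997-03-14 + 15 = 1997-03-29 to 1997-03-14 + 27 = 1997-04-10; done 1997-03-31, which is between those dates.
(5) due by 1997-03-31 + 10 days = 1997-04-10; 1997-04-13 misses that deadline by 3 days.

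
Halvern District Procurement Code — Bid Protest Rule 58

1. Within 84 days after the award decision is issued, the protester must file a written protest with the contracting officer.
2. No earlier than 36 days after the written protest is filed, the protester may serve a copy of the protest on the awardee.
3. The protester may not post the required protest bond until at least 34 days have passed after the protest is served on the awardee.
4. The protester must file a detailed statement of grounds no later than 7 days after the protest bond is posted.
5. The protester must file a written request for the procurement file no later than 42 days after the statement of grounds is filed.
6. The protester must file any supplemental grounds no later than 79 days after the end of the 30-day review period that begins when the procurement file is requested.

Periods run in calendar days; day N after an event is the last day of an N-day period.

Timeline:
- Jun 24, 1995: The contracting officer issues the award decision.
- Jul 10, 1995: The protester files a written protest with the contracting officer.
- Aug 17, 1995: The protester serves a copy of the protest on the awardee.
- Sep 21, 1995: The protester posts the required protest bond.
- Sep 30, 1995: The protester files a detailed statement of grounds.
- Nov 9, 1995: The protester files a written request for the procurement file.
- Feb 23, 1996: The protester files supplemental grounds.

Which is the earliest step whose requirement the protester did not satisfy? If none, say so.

Step 1 — counting 84 days from Jun 24, 1995 (when the award decision is issued) gives a deadline of Sep 16, 1995; completed Jul 10, 1995, before the deadline.
Step 2 — must wait 36 days from Jul 10, 1995 (when the written protest is filed), so not before Aug 15, 1995; done Aug 17, 1995, after the minimum wait.
Step 3 — must wait 34 days from Aug 17, 1995 (when the protest is served on the awardee), so not before Sep 20, 1995; Sep 21, 1995 is on or after that date.
Step 4 — counting 7 days from Sep 21, 1995 (when the protest bond is posted) gives a deadline of Sep 28, 1995; Sep 30, 1995 misses that deadline by 2 days.

Step 4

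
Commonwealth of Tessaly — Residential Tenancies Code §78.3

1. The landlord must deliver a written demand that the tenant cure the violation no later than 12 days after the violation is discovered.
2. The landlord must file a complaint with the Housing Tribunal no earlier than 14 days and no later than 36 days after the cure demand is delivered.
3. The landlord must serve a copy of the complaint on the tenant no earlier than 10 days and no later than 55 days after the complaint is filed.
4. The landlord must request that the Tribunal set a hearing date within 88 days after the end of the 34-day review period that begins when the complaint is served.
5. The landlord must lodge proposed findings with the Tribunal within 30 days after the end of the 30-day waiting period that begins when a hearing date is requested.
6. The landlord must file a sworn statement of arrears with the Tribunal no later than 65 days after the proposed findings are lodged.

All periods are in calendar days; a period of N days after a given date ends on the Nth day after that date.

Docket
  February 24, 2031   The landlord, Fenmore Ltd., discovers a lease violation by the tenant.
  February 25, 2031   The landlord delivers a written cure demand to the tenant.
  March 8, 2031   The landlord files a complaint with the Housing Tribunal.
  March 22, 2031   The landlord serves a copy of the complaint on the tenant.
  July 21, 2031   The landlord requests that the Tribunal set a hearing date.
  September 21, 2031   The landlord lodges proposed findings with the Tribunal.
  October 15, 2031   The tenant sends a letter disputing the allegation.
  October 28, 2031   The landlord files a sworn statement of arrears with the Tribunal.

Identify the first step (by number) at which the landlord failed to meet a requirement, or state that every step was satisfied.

Step 2

Step 1: 12 days after February 24, 2031 (when the violation is discovered) is March 8, 2031; completed February 25, 2031, before the deadline.
Step 2: the window is 14–36 days after February 25, 2031 (when the cure demand is delivered), so March 11, 2031 through April 2, 2031; March 8, 2031 is 3 days too early.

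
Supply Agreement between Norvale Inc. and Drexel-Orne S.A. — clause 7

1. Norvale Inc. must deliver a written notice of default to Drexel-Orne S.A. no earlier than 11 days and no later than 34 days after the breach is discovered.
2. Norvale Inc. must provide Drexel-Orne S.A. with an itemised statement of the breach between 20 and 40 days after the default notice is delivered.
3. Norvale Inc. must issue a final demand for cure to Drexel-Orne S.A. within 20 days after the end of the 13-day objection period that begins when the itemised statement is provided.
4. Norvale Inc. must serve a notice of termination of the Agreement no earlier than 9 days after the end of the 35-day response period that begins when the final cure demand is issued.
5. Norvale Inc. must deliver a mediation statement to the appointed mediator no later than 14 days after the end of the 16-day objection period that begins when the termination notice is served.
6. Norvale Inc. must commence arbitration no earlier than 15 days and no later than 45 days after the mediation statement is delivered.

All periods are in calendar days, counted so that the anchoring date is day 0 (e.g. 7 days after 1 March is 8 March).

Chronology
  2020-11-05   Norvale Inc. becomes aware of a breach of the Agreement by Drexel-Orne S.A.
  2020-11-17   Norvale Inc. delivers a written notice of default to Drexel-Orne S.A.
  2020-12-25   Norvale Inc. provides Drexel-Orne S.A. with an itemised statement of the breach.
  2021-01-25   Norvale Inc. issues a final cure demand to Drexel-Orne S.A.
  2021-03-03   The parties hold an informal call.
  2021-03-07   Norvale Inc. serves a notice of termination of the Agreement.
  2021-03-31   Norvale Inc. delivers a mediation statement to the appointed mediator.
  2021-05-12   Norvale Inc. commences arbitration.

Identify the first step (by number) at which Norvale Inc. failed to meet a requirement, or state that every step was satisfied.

Step 1 — 11 and 34 days from 2020-11-05 (when the breach is discovered) are 2020-11-16 and 2020-12-09 respectively; done 2020-11-17, which is between those dates.
Step 2 — 20 and 40 days from 2020-11-17 (when the default notice is delivered) are 2020-12-07 and 2020-12-27 respectively; done 2020-12-25, which is between those dates.
Step 3 — counting 20 days from 2021-01-07 (end of the 13-day objection period, which began when the itemised statement is provided on 2020-12-25) gives a deadline of 2021-01-27; 2021-01-25 is within that limit.
Step 4 — must wait 9 days from 2021-03-01 (end of the 35-day response period, which began when the final cure demand is issued on 2021-01-25), so not before 2021-03-10; 2021-03-07 is 3 days before the earliest permitted date.
Later steps need not be reached.

Step 4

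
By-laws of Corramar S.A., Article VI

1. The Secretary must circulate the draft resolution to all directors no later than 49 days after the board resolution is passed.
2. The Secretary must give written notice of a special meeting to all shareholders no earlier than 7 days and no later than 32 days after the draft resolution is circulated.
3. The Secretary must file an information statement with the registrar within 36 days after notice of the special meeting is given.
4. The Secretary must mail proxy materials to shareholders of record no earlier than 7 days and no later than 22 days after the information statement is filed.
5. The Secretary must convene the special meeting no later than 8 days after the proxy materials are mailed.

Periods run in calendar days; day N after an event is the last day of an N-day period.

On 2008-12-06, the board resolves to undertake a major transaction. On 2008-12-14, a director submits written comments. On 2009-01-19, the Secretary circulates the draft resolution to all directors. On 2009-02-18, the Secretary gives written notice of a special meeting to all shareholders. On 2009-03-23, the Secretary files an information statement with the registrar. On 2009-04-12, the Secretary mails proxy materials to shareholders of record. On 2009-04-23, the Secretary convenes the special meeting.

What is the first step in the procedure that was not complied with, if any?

Step 1 — counting 49 days from 2008-12-06 (when the board resolution is passed) gives a deadline of 2009-01-24; done 2009-01-19 — timely.
Step 2 — 7 and 32 days from 2009-01-19 (when the draft resolution is circulated) are 2009-01-26 and 2009-02-20 respectively; 2009-02-18 falls inside that range.
Step 3 — counting 36 days from 2009-02-18 (when notice of the special meeting is given) gives a deadline of 2009-03-26; 2009-03-23 is within that limit.
Step 4 — 7 and 22 days from 2009-03-23 (when the information statement is filed) are 2009-03-30 and 2009-04-14 respectively; 2009-04-12 falls inside that range.
Step 5 — counting 8 days from 2009-04-12 (when the proxy materials are mailed) gives a deadline of 2009-04-20; not done until 2009-04-23, 3 days after the deadline.

Step 5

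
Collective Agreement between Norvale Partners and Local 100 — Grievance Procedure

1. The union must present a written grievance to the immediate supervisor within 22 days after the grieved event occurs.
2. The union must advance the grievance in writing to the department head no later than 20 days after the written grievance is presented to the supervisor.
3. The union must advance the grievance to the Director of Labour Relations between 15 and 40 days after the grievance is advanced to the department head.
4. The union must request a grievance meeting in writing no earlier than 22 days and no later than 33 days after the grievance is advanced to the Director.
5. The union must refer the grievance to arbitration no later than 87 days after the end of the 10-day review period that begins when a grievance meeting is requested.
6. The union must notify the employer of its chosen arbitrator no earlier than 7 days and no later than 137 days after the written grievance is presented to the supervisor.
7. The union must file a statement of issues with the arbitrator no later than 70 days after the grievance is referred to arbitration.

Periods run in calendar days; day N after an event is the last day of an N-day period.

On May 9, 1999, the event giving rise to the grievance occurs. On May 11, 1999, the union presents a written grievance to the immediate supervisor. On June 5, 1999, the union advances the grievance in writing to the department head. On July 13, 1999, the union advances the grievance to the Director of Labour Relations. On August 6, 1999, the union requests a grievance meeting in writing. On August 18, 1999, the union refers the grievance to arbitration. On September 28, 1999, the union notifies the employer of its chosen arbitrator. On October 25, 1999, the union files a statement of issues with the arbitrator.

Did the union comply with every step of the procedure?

(1) due by May 9, 1999 + 22 days = May 31, 1999; May 11, 1999 is within that limit.
(2) due by May 11, 1999 + 20 days = May 31, 1999; not done until June 5, 1999, 5 days after the deadline.
The procedure was therefore not followed at step 2.

No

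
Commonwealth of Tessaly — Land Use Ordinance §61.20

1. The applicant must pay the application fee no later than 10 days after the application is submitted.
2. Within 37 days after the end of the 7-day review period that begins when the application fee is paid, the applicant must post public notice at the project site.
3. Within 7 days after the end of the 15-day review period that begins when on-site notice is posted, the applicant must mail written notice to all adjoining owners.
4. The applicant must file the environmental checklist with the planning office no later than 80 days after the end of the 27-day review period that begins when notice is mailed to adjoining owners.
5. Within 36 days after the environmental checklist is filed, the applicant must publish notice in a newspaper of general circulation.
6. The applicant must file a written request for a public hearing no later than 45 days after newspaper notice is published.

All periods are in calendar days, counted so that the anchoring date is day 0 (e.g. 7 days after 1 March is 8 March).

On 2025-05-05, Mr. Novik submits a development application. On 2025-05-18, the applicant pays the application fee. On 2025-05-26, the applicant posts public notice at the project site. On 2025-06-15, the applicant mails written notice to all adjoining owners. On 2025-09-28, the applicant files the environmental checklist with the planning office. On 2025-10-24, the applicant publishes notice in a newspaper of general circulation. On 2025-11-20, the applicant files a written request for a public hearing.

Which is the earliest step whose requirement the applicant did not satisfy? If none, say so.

Step 1

(1) due by 2025-05-05 + 10 days = 2025-05-15; done 2025-05-18 — 3 days late.
The analysis stops there.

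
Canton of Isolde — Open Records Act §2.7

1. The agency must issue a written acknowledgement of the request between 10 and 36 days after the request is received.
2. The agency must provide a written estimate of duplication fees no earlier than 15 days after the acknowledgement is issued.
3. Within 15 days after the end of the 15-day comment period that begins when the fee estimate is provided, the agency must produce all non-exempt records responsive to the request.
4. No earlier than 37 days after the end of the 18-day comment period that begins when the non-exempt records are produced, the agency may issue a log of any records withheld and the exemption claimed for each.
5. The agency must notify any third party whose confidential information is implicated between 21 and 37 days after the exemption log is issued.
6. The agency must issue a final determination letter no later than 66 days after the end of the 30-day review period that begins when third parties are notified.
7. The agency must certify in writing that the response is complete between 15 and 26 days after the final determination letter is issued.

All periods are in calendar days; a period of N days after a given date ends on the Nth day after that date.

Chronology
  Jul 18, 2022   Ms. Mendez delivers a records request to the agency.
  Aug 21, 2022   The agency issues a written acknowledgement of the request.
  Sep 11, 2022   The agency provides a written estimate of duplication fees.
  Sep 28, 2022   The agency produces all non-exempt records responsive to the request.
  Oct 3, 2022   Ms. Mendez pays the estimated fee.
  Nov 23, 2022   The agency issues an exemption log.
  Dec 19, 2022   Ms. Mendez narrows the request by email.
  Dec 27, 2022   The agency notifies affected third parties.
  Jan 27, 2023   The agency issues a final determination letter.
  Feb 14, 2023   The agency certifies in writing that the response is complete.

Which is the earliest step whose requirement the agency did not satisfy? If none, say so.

None — every step was satisfied

Step 1: the window is 10–36 days after Jul 18, 2022 (when the request is received), so Jul 28, 2022 through Aug 23, 2022; done Aug 21, 2022, which is between those dates.
Step 2: the earliest permitted date is 15 days after Aug 21, 2022 (when the acknowledgement is issued), i.e. Sep 5, 2022; Sep 11, 2022 is on or after that date.
Step 3: 15 days after Sep 26, 2022 (end of the 15-day comment period, which began when the fee estimate is provided on Sep 11, 2022) is Oct 11, 2022; Sep 28, 2022 is within that limit.
Step 4: the earliest permitted date is 37 days after Oct 16, 2022 (end of the 18-day comment period, which began when the non-exempt records are produced on Sep 28, 2022), i.e. Nov 22, 2022; Nov 23, 2022 is on or after that date.
Step 5: the window is 21–37 days after Nov 23, 2022 (when the exemption log is issued), so Dec 14, 2022 through Dec 30, 2022; Dec 27, 2022 falls inside that range.
Step 6: 66 days after Jan 26, 2023 (end of the 30-day review period, which began when third parties are notified on Dec 27, 2022) is Apr 2, 2023; done Jan 27, 2023 — timely.
Step 7: the window is 15–26 days after Jan 27, 2023 (when the final determination letter is issued), so Feb 11, 2023 through Feb 22, 2023; Feb 14, 2023 falls inside that range.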